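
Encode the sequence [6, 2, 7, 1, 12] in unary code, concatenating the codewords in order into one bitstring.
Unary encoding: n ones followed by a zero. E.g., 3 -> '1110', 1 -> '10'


Encode each number as n ones followed by a terminating 0:
  6 -> 1111110 (7 bits)
  2 -> 110 (3 bits)
  7 -> 11111110 (8 bits)
  1 -> 10 (2 bits)
  12 -> 1111111111110 (13 bits)
Total length = 7 + 3 + 8 + 2 + 13 = 33 bits.

Unary([6, 2, 7, 1, 12]) = 111111011011111110101111111111110 (33 bits)


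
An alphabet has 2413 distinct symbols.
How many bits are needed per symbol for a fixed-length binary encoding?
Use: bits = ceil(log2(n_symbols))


log2(2413) = 11.2366
Bracket: 2^11 = 2048 < 2413 <= 2^12 = 4096
So ceil(log2(2413)) = 12

bits = ceil(log2(2413)) = ceil(11.2366) = 12 bits


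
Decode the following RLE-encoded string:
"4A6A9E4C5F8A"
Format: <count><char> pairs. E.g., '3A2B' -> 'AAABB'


Expanding each <count><char> pair:
  4A -> 'AAAA'
  6A -> 'AAAAAA'
  9E -> 'EEEEEEEEE'
  4C -> 'CCCC'
  5F -> 'FFFFF'
  8A -> 'AAAAAAAA'

Decoded = AAAAAAAAAAEEEEEEEEECCCCFFFFFAAAAAAAA


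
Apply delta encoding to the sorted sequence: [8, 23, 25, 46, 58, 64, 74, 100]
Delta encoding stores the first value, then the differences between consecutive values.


First value: 8
Deltas:
  23 - 8 = 15
  25 - 23 = 2
  46 - 25 = 21
  58 - 46 = 12
  64 - 58 = 6
  74 - 64 = 10
  100 - 74 = 26


Delta encoded: [8, 15, 2, 21, 12, 6, 10, 26]


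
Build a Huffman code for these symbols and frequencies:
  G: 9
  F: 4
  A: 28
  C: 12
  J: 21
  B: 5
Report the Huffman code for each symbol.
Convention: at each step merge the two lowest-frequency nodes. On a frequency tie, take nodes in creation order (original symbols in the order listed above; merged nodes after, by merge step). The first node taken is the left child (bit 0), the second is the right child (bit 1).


Huffman tree construction:
Step 1: Merge F(4) + B(5) = 9
Step 2: Merge G(9) + (F+B)(9) = 18
Step 3: Merge C(12) + (G+(F+B))(18) = 30
Step 4: Merge J(21) + A(28) = 49
Step 5: Merge (C+(G+(F+B)))(30) + (J+A)(49) = 79
Read each symbol's code off the tree from the root (left child = 0, right child = 1).

Codes:
  G: 010 (length 3)
  F: 0110 (length 4)
  A: 11 (length 2)
  C: 00 (length 2)
  J: 10 (length 2)
  B: 0111 (length 4)
Average code length: 185/79 = 2.3418 bits/symbol


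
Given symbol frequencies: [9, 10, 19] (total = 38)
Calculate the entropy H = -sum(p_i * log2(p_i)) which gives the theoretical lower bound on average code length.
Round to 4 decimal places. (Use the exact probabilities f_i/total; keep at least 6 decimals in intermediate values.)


Per-symbol terms -p_i * log2(p_i) with p_i = f_i/38:
  p = 9/38 = 0.236842: log2(p) = -2.078003, -p*log2(p) = 0.492158
  p = 10/38 = 0.263158: log2(p) = -1.925999, -p*log2(p) = 0.506842
  p = 19/38 = 0.500000: log2(p) = -1.000000, -p*log2(p) = 0.500000
H = 0.492158 + 0.506842 + 0.500000 = 1.499000

H = 1.499 bits/symbol


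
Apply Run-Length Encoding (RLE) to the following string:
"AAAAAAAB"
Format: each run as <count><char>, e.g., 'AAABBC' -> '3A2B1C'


Scanning runs left to right:
  i=0: run of 'A' x 7 -> '7A'
  i=7: run of 'B' x 1 -> '1B'

RLE = 7A1B


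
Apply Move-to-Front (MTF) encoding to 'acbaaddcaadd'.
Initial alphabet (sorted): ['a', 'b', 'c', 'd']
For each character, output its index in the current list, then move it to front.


MTF encoding:
'a': index 0 in ['a', 'b', 'c', 'd'] -> ['a', 'b', 'c', 'd']
'c': index 2 in ['a', 'b', 'c', 'd'] -> ['c', 'a', 'b', 'd']
'b': index 2 in ['c', 'a', 'b', 'd'] -> ['b', 'c', 'a', 'd']
'a': index 2 in ['b', 'c', 'a', 'd'] -> ['a', 'b', 'c', 'd']
'a': index 0 in ['a', 'b', 'c', 'd'] -> ['a', 'b', 'c', 'd']
'd': index 3 in ['a', 'b', 'c', 'd'] -> ['d', 'a', 'b', 'c']
'd': index 0 in ['d', 'a', 'b', 'c'] -> ['d', 'a', 'b', 'c']
'c': index 3 in ['d', 'a', 'b', 'c'] -> ['c', 'd', 'a', 'b']
'a': index 2 in ['c', 'd', 'a', 'b'] -> ['a', 'c', 'd', 'b']
'a': index 0 in ['a', 'c', 'd', 'b'] -> ['a', 'c', 'd', 'b']
'd': index 2 in ['a', 'c', 'd', 'b'] -> ['d', 'a', 'c', 'b']
'd': index 0 in ['d', 'a', 'c', 'b'] -> ['d', 'a', 'c', 'b']


Output: [0, 2, 2, 2, 0, 3, 0, 3, 2, 0, 2, 0]


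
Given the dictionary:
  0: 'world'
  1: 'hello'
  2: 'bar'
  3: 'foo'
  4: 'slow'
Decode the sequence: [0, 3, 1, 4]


Look up each index in the dictionary:
  0 -> 'world'
  3 -> 'foo'
  1 -> 'hello'
  4 -> 'slow'

Decoded: "world foo hello slow"


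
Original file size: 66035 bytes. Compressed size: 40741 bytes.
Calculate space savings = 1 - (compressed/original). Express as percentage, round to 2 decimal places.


ratio = compressed/original = 40741/66035 = 0.616961
savings = 1 - ratio = 1 - 0.616961 = 0.383039
as a percentage: 0.383039 * 100 = 38.3%

Space savings = 1 - 40741/66035 = 38.3%


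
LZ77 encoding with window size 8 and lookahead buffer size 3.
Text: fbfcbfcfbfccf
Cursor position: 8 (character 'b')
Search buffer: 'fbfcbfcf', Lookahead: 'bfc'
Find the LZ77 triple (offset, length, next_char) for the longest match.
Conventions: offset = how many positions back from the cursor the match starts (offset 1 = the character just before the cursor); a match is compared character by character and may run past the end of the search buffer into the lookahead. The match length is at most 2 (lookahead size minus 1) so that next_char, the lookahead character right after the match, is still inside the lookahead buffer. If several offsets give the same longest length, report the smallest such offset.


Try each offset into the search buffer:
  offset=1 (pos 7, char 'f'): match length 0
  offset=2 (pos 6, char 'c'): match length 0
  offset=3 (pos 5, char 'f'): match length 0
  offset=4 (pos 4, char 'b'): match length 2
  offset=5 (pos 3, char 'c'): match length 0
  offset=6 (pos 2, char 'f'): match length 0
  offset=7 (pos 1, char 'b'): match length 2
  offset=8 (pos 0, char 'f'): match length 0
Longest match has length 2, found at offsets 4, 7; take the smallest, offset 4.
next_char = character at position 8 + 2 = 10 -> 'c'

Best match: offset=4, length=2 (matching 'bf' starting at position 4)
LZ77 triple: (4, 2, 'c')


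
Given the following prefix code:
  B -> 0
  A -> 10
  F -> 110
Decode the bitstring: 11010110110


Decoding step by step:
Bits 110 -> F
Bits 10 -> A
Bits 110 -> F
Bits 110 -> F


Decoded message: FAFF


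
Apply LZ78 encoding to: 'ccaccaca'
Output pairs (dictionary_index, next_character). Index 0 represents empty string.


LZ78 encoding steps:
Dictionary: {0: ''}
Step 1: w='' (idx 0), next='c' -> output (0, 'c'), add 'c' as idx 1
Step 2: w='c' (idx 1), next='a' -> output (1, 'a'), add 'ca' as idx 2
Step 3: w='c' (idx 1), next='c' -> output (1, 'c'), add 'cc' as idx 3
Step 4: w='' (idx 0), next='a' -> output (0, 'a'), add 'a' as idx 4
Step 5: w='ca' (idx 2), end of input -> output (2, '')


Encoded: [(0, 'c'), (1, 'a'), (1, 'c'), (0, 'a'), (2, '')]


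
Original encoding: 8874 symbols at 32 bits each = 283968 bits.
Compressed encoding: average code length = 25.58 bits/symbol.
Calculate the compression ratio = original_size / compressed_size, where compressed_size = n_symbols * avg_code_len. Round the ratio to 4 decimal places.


original_size = n_symbols * orig_bits = 8874 * 32 = 283968 bits
compressed_size = n_symbols * avg_code_len = 8874 * 25.58 = 226996.92 bits
ratio = original_size / compressed_size = 283968 / 226996.92 = 1.251

Compression ratio = 1.251


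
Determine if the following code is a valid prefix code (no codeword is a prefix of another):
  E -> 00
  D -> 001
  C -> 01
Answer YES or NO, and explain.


Checking each pair (does one codeword prefix another?):
  E='00' vs D='001': prefix -- VIOLATION

NO -- this is NOT a valid prefix code. E (00) is a prefix of D (001).


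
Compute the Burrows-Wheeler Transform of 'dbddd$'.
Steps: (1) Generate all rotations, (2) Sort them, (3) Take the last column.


Rotations (sorted):
  0: $dbddd -> last char: d
  1: bddd$d -> last char: d
  2: d$dbdd -> last char: d
  3: dbddd$ -> last char: $
  4: dd$dbd -> last char: d
  5: ddd$db -> last char: b


BWT = ddd$db


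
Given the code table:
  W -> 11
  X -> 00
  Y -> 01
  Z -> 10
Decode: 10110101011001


Decoding:
10 -> Z
11 -> W
01 -> Y
01 -> Y
01 -> Y
10 -> Z
01 -> Y


Result: ZWYYYZY


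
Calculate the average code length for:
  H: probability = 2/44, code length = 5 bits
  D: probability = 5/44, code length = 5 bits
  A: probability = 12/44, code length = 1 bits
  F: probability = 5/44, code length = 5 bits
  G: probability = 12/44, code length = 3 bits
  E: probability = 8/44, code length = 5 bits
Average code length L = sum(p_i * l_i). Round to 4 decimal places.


Weighted contributions p_i * l_i:
  H: (2/44) * 5 = 10/44
  D: (5/44) * 5 = 25/44
  A: (12/44) * 1 = 12/44
  F: (5/44) * 5 = 25/44
  G: (12/44) * 3 = 36/44
  E: (8/44) * 5 = 40/44
Sum = (10 + 25 + 12 + 25 + 36 + 40)/44 = 148/44

L = 148/44 = 3.3636 bits/symbol


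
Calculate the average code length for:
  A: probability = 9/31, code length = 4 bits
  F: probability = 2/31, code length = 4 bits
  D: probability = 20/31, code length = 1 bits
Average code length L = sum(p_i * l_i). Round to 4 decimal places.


Weighted contributions p_i * l_i:
  A: (9/31) * 4 = 36/31
  F: (2/31) * 4 = 8/31
  D: (20/31) * 1 = 20/31
Sum = (36 + 8 + 20)/31 = 64/31

L = 64/31 = 2.0645 bits/symbol


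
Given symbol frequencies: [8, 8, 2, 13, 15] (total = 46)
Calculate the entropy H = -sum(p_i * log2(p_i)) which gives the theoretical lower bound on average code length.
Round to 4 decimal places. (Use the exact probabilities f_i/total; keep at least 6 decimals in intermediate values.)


Per-symbol terms -p_i * log2(p_i) with p_i = f_i/46:
  p = 8/46 = 0.173913: log2(p) = -2.523562, -p*log2(p) = 0.438880
  p = 8/46 = 0.173913: log2(p) = -2.523562, -p*log2(p) = 0.438880
  p = 2/46 = 0.043478: log2(p) = -4.523562, -p*log2(p) = 0.196677
  p = 13/46 = 0.282609: log2(p) = -1.823122, -p*log2(p) = 0.515230
  p = 15/46 = 0.326087: log2(p) = -1.616671, -p*log2(p) = 0.527175
H = 0.438880 + 0.438880 + 0.196677 + 0.515230 + 0.527175 = 2.116842

H = 2.1168 bits/symbol


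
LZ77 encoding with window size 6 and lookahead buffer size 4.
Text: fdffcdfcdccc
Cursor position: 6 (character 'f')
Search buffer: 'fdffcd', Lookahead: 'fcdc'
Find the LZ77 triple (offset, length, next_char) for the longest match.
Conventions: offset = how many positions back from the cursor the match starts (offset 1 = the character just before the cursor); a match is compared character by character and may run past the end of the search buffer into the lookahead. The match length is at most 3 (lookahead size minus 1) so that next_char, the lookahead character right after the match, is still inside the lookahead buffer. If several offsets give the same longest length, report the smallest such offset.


Try each offset into the search buffer:
  offset=1 (pos 5, char 'd'): match length 0
  offset=2 (pos 4, char 'c'): match length 0
  offset=3 (pos 3, char 'f'): match length 3
  offset=4 (pos 2, char 'f'): match length 1
  offset=5 (pos 1, char 'd'): match length 0
  offset=6 (pos 0, char 'f'): match length 1
Longest match has length 3 at offset 3.
next_char = character at position 6 + 3 = 9 -> 'c'

Best match: offset=3, length=3 (matching 'fcd' starting at position 3)
LZ77 triple: (3, 3, 'c')


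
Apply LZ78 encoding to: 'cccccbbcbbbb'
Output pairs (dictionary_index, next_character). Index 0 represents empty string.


LZ78 encoding steps:
Dictionary: {0: ''}
Step 1: w='' (idx 0), next='c' -> output (0, 'c'), add 'c' as idx 1
Step 2: w='c' (idx 1), next='c' -> output (1, 'c'), add 'cc' as idx 2
Step 3: w='cc' (idx 2), next='b' -> output (2, 'b'), add 'ccb' as idx 3
Step 4: w='' (idx 0), next='b' -> output (0, 'b'), add 'b' as idx 4
Step 5: w='c' (idx 1), next='b' -> output (1, 'b'), add 'cb' as idx 5
Step 6: w='b' (idx 4), next='b' -> output (4, 'b'), add 'bb' as idx 6
Step 7: w='b' (idx 4), end of input -> output (4, '')


Encoded: [(0, 'c'), (1, 'c'), (2, 'b'), (0, 'b'), (1, 'b'), (4, 'b'), (4, '')]


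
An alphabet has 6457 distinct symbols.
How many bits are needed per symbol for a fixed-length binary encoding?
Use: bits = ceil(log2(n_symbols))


log2(6457) = 12.6566
Bracket: 2^12 = 4096 < 6457 <= 2^13 = 8192
So ceil(log2(6457)) = 13

bits = ceil(log2(6457)) = ceil(12.6566) = 13 bits


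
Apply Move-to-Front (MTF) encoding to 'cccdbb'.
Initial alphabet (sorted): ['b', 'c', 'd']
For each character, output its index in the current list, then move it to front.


MTF encoding:
'c': index 1 in ['b', 'c', 'd'] -> ['c', 'b', 'd']
'c': index 0 in ['c', 'b', 'd'] -> ['c', 'b', 'd']
'c': index 0 in ['c', 'b', 'd'] -> ['c', 'b', 'd']
'd': index 2 in ['c', 'b', 'd'] -> ['d', 'c', 'b']
'b': index 2 in ['d', 'c', 'b'] -> ['b', 'd', 'c']
'b': index 0 in ['b', 'd', 'c'] -> ['b', 'd', 'c']


Output: [1, 0, 0, 2, 2, 0]


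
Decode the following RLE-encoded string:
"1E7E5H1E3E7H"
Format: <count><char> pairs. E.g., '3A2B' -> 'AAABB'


Expanding each <count><char> pair:
  1E -> 'E'
  7E -> 'EEEEEEE'
  5H -> 'HHHHH'
  1E -> 'E'
  3E -> 'EEE'
  7H -> 'HHHHHHH'

Decoded = EEEEEEEEHHHHHEEEEHHHHHHH


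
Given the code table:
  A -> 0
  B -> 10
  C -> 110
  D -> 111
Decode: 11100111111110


Decoding:
111 -> D
0 -> A
0 -> A
111 -> D
111 -> D
110 -> C


Result: DAADDC


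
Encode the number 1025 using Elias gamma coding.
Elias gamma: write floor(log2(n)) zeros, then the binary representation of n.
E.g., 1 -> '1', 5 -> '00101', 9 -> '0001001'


num_bits = floor(log2(1025)) + 1 = 11
leading_zeros = num_bits - 1 = 10
binary(1025) = 10000000001

Elias gamma(1025) = '0000000000' + '10000000001' = 000000000010000000001 (21 bits)


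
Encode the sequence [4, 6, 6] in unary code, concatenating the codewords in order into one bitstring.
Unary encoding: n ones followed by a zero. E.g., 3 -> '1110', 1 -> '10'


Encode each number as n ones followed by a terminating 0:
  4 -> 11110 (5 bits)
  6 -> 1111110 (7 bits)
  6 -> 1111110 (7 bits)
Total length = 5 + 7 + 7 = 19 bits.

Unary([4, 6, 6]) = 1111011111101111110 (19 bits)


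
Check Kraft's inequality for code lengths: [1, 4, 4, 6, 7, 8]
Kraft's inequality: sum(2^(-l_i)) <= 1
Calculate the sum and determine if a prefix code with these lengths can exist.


Sum = 2^(-1) + 2^(-4) + 2^(-4) + 2^(-6) + 2^(-7) + 2^(-8)
    = 0.5 + 0.0625 + 0.0625 + 0.015625 + 0.0078125 + 0.00390625
    = 167/256 = 0.65234375
Since 0.65234375 <= 1, Kraft's inequality IS satisfied.
A prefix code with these lengths CAN exist.

Kraft sum = 0.65234375. Satisfied.


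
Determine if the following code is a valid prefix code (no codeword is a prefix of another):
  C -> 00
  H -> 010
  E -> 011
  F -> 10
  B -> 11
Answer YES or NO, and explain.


Checking each pair (does one codeword prefix another?):
  C='00' vs H='010': no prefix
  C='00' vs E='011': no prefix
  C='00' vs F='10': no prefix
  C='00' vs B='11': no prefix
  H='010' vs C='00': no prefix
  H='010' vs E='011': no prefix
  H='010' vs F='10': no prefix
  H='010' vs B='11': no prefix
  E='011' vs C='00': no prefix
  E='011' vs H='010': no prefix
  E='011' vs F='10': no prefix
  E='011' vs B='11': no prefix
  F='10' vs C='00': no prefix
  F='10' vs H='010': no prefix
  F='10' vs E='011': no prefix
  F='10' vs B='11': no prefix
  B='11' vs C='00': no prefix
  B='11' vs H='010': no prefix
  B='11' vs E='011': no prefix
  B='11' vs F='10': no prefix
No violation found over all pairs.

YES -- this is a valid prefix code. No codeword is a prefix of any other codeword.


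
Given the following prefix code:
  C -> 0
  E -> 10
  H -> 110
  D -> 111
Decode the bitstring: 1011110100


Decoding step by step:
Bits 10 -> E
Bits 111 -> D
Bits 10 -> E
Bits 10 -> E
Bits 0 -> C


Decoded message: EDEEC


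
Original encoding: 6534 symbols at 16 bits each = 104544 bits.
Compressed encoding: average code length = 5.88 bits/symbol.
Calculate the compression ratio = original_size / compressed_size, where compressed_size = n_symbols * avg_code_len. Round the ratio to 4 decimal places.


original_size = n_symbols * orig_bits = 6534 * 16 = 104544 bits
compressed_size = n_symbols * avg_code_len = 6534 * 5.88 = 38419.92 bits
ratio = original_size / compressed_size = 104544 / 38419.92 = 2.7211

Compression ratio = 2.7211


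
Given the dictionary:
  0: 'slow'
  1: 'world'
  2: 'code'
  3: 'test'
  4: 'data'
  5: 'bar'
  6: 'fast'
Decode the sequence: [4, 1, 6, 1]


Look up each index in the dictionary:
  4 -> 'data'
  1 -> 'world'
  6 -> 'fast'
  1 -> 'world'

Decoded: "data world fast world"


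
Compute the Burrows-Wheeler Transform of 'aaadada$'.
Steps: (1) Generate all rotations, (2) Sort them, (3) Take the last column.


Rotations (sorted):
  0: $aaadada -> last char: a
  1: a$aaadad -> last char: d
  2: aaadada$ -> last char: $
  3: aadada$a -> last char: a
  4: ada$aaad -> last char: d
  5: adada$aa -> last char: a
  6: da$aaada -> last char: a
  7: dada$aaa -> last char: a


BWT = ad$adaaa


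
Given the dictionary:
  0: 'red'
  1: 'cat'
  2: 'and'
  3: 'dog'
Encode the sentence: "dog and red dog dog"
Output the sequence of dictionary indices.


Look up each word in the dictionary:
  'dog' -> 3
  'and' -> 2
  'red' -> 0
  'dog' -> 3
  'dog' -> 3

Encoded: [3, 2, 0, 3, 3]


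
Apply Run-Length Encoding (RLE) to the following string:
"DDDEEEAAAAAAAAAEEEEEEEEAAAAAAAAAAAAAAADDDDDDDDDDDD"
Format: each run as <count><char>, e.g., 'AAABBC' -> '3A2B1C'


Scanning runs left to right:
  i=0: run of 'D' x 3 -> '3D'
  i=3: run of 'E' x 3 -> '3E'
  i=6: run of 'A' x 9 -> '9A'
  i=15: run of 'E' x 8 -> '8E'
  i=23: run of 'A' x 15 -> '15A'
  i=38: run of 'D' x 12 -> '12D'

RLE = 3D3E9A8E15A12D


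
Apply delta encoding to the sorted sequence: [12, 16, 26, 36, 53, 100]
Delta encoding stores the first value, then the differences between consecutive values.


First value: 12
Deltas:
  16 - 12 = 4
  26 - 16 = 10
  36 - 26 = 10
  53 - 36 = 17
  100 - 53 = 47


Delta encoded: [12, 4, 10, 10, 17, 47]


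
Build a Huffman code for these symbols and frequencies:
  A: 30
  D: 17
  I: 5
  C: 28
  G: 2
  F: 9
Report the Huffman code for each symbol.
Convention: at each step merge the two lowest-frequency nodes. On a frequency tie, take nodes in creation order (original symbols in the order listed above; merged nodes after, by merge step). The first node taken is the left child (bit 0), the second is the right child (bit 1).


Huffman tree construction:
Step 1: Merge G(2) + I(5) = 7
Step 2: Merge (G+I)(7) + F(9) = 16
Step 3: Merge ((G+I)+F)(16) + D(17) = 33
Step 4: Merge C(28) + A(30) = 58
Step 5: Merge (((G+I)+F)+D)(33) + (C+A)(58) = 91
Read each symbol's code off the tree from the root (left child = 0, right child = 1).

Codes:
  A: 11 (length 2)
  D: 01 (length 2)
  I: 0001 (length 4)
  C: 10 (length 2)
  G: 0000 (length 4)
  F: 001 (length 3)
Average code length: 205/91 = 2.2527 bits/symbol


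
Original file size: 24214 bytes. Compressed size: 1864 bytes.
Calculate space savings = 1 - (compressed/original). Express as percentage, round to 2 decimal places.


ratio = compressed/original = 1864/24214 = 0.07698
savings = 1 - ratio = 1 - 0.07698 = 0.92302
as a percentage: 0.92302 * 100 = 92.3%

Space savings = 1 - 1864/24214 = 92.3%


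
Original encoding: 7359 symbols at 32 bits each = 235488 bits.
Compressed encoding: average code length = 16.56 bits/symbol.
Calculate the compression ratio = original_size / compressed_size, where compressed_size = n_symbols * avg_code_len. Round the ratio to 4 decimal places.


original_size = n_symbols * orig_bits = 7359 * 32 = 235488 bits
compressed_size = n_symbols * avg_code_len = 7359 * 16.56 = 121865.04 bits
ratio = original_size / compressed_size = 235488 / 121865.04 = 1.9324

Compression ratio = 1.9324


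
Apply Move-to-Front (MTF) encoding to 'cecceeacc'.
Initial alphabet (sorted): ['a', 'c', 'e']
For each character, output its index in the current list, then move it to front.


MTF encoding:
'c': index 1 in ['a', 'c', 'e'] -> ['c', 'a', 'e']
'e': index 2 in ['c', 'a', 'e'] -> ['e', 'c', 'a']
'c': index 1 in ['e', 'c', 'a'] -> ['c', 'e', 'a']
'c': index 0 in ['c', 'e', 'a'] -> ['c', 'e', 'a']
'e': index 1 in ['c', 'e', 'a'] -> ['e', 'c', 'a']
'e': index 0 in ['e', 'c', 'a'] -> ['e', 'c', 'a']
'a': index 2 in ['e', 'c', 'a'] -> ['a', 'e', 'c']
'c': index 2 in ['a', 'e', 'c'] -> ['c', 'a', 'e']
'c': index 0 in ['c', 'a', 'e'] -> ['c', 'a', 'e']


Output: [1, 2, 1, 0, 1, 0, 2, 2, 0]


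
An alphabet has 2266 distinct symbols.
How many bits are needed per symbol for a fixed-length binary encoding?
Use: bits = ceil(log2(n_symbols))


log2(2266) = 11.1459
Bracket: 2^11 = 2048 < 2266 <= 2^12 = 4096
So ceil(log2(2266)) = 12

bits = ceil(log2(2266)) = ceil(11.1459) = 12 bits


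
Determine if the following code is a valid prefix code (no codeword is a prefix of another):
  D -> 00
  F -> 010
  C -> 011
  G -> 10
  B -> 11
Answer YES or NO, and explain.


Checking each pair (does one codeword prefix another?):
  D='00' vs F='010': no prefix
  D='00' vs C='011': no prefix
  D='00' vs G='10': no prefix
  D='00' vs B='11': no prefix
  F='010' vs D='00': no prefix
  F='010' vs C='011': no prefix
  F='010' vs G='10': no prefix
  F='010' vs B='11': no prefix
  C='011' vs D='00': no prefix
  C='011' vs F='010': no prefix
  C='011' vs G='10': no prefix
  C='011' vs B='11': no prefix
  G='10' vs D='00': no prefix
  G='10' vs F='010': no prefix
  G='10' vs C='011': no prefix
  G='10' vs B='11': no prefix
  B='11' vs D='00': no prefix
  B='11' vs F='010': no prefix
  B='11' vs C='011': no prefix
  B='11' vs G='10': no prefix
No violation found over all pairs.

YES -- this is a valid prefix code. No codeword is a prefix of any other codeword.


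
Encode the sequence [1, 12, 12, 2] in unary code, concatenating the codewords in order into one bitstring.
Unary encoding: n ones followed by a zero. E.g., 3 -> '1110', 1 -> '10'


Encode each number as n ones followed by a terminating 0:
  1 -> 10 (2 bits)
  12 -> 1111111111110 (13 bits)
  12 -> 1111111111110 (13 bits)
  2 -> 110 (3 bits)
Total length = 2 + 13 + 13 + 3 = 31 bits.

Unary([1, 12, 12, 2]) = 1011111111111101111111111110110 (31 bits)


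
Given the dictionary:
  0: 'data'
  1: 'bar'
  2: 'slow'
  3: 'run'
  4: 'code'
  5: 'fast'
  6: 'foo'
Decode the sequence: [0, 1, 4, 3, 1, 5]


Look up each index in the dictionary:
  0 -> 'data'
  1 -> 'bar'
  4 -> 'code'
  3 -> 'run'
  1 -> 'bar'
  5 -> 'fast'

Decoded: "data bar code run bar fast"


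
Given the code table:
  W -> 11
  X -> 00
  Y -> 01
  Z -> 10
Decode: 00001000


Decoding:
00 -> X
00 -> X
10 -> Z
00 -> X


Result: XXZX


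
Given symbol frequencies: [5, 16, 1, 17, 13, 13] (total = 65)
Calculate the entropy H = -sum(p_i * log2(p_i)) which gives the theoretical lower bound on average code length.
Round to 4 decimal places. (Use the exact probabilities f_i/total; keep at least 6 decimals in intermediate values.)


Per-symbol terms -p_i * log2(p_i) with p_i = f_i/65:
  p = 5/65 = 0.076923: log2(p) = -3.700440, -p*log2(p) = 0.284649
  p = 16/65 = 0.246154: log2(p) = -2.022368, -p*log2(p) = 0.497814
  p = 1/65 = 0.015385: log2(p) = -6.022368, -p*log2(p) = 0.092652
  p = 17/65 = 0.261538: log2(p) = -1.934905, -p*log2(p) = 0.506052
  p = 13/65 = 0.200000: log2(p) = -2.321928, -p*log2(p) = 0.464386
  p = 13/65 = 0.200000: log2(p) = -2.321928, -p*log2(p) = 0.464386
H = 0.284649 + 0.497814 + 0.092652 + 0.506052 + 0.464386 + 0.464386 = 2.309939

H = 2.3099 bits/symbol


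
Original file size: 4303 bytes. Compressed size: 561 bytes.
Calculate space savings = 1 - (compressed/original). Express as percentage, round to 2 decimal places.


ratio = compressed/original = 561/4303 = 0.130374
savings = 1 - ratio = 1 - 0.130374 = 0.869626
as a percentage: 0.869626 * 100 = 86.96%

Space savings = 1 - 561/4303 = 86.96%


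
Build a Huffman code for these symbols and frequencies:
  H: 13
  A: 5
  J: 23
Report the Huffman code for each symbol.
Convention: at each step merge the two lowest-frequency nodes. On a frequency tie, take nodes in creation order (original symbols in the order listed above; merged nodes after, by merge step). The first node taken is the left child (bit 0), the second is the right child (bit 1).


Huffman tree construction:
Step 1: Merge A(5) + H(13) = 18
Step 2: Merge (A+H)(18) + J(23) = 41
Read each symbol's code off the tree from the root (left child = 0, right child = 1).

Codes:
  H: 01 (length 2)
  A: 00 (length 2)
  J: 1 (length 1)
Average code length: 59/41 = 1.4390 bits/symbol


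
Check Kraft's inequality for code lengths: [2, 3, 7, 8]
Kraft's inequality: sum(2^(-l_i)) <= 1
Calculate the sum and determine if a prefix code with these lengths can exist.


Sum = 2^(-2) + 2^(-3) + 2^(-7) + 2^(-8)
    = 0.25 + 0.125 + 0.0078125 + 0.00390625
    = 99/256 = 0.38671875
Since 0.38671875 <= 1, Kraft's inequality IS satisfied.
A prefix code with these lengths CAN exist.

Kraft sum = 0.38671875. Satisfied.


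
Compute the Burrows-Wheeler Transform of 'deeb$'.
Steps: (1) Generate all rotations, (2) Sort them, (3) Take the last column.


Rotations (sorted):
  0: $deeb -> last char: b
  1: b$dee -> last char: e
  2: deeb$ -> last char: $
  3: eb$de -> last char: e
  4: eeb$d -> last char: d


BWT = be$ed


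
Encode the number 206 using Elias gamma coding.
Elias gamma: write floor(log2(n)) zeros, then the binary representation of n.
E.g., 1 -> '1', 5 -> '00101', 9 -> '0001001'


num_bits = floor(log2(206)) + 1 = 8
leading_zeros = num_bits - 1 = 7
binary(206) = 11001110

Elias gamma(206) = '0000000' + '11001110' = 000000011001110 (15 bits)


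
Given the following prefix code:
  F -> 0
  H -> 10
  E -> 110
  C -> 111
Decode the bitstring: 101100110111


Decoding step by step:
Bits 10 -> H
Bits 110 -> E
Bits 0 -> F
Bits 110 -> E
Bits 111 -> C


Decoded message: HEFEC


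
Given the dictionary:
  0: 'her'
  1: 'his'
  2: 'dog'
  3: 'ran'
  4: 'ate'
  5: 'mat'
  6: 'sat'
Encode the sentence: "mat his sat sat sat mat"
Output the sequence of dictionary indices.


Look up each word in the dictionary:
  'mat' -> 5
  'his' -> 1
  'sat' -> 6
  'sat' -> 6
  'sat' -> 6
  'mat' -> 5

Encoded: [5, 1, 6, 6, 6, 5]


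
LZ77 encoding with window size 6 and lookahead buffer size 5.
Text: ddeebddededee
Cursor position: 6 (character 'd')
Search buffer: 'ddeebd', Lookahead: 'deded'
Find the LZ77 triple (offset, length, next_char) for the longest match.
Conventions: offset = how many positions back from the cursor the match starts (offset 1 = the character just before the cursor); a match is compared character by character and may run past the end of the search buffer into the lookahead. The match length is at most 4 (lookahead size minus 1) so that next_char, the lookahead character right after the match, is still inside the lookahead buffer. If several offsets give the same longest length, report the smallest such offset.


Try each offset into the search buffer:
  offset=1 (pos 5, char 'd'): match length 1
  offset=2 (pos 4, char 'b'): match length 0
  offset=3 (pos 3, char 'e'): match length 0
  offset=4 (pos 2, char 'e'): match length 0
  offset=5 (pos 1, char 'd'): match length 2
  offset=6 (pos 0, char 'd'): match length 1
Longest match has length 2 at offset 5.
next_char = character at position 6 + 2 = 8 -> 'd'

Best match: offset=5, length=2 (matching 'de' starting at position 1)
LZ77 triple: (5, 2, 'd')


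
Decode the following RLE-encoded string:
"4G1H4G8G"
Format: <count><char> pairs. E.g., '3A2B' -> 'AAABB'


Expanding each <count><char> pair:
  4G -> 'GGGG'
  1H -> 'H'
  4G -> 'GGGG'
  8G -> 'GGGGGGGG'

Decoded = GGGGHGGGGGGGGGGGG


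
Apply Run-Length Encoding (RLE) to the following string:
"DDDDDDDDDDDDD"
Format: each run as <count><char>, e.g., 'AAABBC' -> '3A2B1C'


Scanning runs left to right:
  i=0: run of 'D' x 13 -> '13D'

RLE = 13D


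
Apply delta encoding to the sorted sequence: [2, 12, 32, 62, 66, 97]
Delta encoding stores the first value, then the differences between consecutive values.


First value: 2
Deltas:
  12 - 2 = 10
  32 - 12 = 20
  62 - 32 = 30
  66 - 62 = 4
  97 - 66 = 31


Delta encoded: [2, 10, 20, 30, 4, 31]


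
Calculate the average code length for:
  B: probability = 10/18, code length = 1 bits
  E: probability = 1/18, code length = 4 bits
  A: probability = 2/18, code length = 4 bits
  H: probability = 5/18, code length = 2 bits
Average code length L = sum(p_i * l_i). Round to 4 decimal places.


Weighted contributions p_i * l_i:
  B: (10/18) * 1 = 10/18
  E: (1/18) * 4 = 4/18
  A: (2/18) * 4 = 8/18
  H: (5/18) * 2 = 10/18
Sum = (10 + 4 + 8 + 10)/18 = 32/18

L = 32/18 = 1.7778 bits/symbol


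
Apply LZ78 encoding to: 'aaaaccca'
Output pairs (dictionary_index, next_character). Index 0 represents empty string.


LZ78 encoding steps:
Dictionary: {0: ''}
Step 1: w='' (idx 0), next='a' -> output (0, 'a'), add 'a' as idx 1
Step 2: w='a' (idx 1), next='a' -> output (1, 'a'), add 'aa' as idx 2
Step 3: w='a' (idx 1), next='c' -> output (1, 'c'), add 'ac' as idx 3
Step 4: w='' (idx 0), next='c' -> output (0, 'c'), add 'c' as idx 4
Step 5: w='c' (idx 4), next='a' -> output (4, 'a'), add 'ca' as idx 5


Encoded: [(0, 'a'), (1, 'a'), (1, 'c'), (0, 'c'), (4, 'a')]


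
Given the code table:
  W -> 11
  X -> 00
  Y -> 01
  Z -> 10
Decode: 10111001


Decoding:
10 -> Z
11 -> W
10 -> Z
01 -> Y


Result: ZWZY


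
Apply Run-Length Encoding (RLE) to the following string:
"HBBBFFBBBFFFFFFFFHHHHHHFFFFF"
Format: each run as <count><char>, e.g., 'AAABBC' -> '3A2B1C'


Scanning runs left to right:
  i=0: run of 'H' x 1 -> '1H'
  i=1: run of 'B' x 3 -> '3B'
  i=4: run of 'F' x 2 -> '2F'
  i=6: run of 'B' x 3 -> '3B'
  i=9: run of 'F' x 8 -> '8F'
  i=17: run of 'H' x 6 -> '6H'
  i=23: run of 'F' x 5 -> '5F'

RLE = 1H3B2F3B8F6H5F


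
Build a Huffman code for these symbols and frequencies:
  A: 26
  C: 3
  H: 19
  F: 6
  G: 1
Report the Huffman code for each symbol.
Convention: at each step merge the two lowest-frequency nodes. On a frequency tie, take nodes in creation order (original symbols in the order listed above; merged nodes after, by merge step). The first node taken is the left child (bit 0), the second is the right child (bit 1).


Huffman tree construction:
Step 1: Merge G(1) + C(3) = 4
Step 2: Merge (G+C)(4) + F(6) = 10
Step 3: Merge ((G+C)+F)(10) + H(19) = 29
Step 4: Merge A(26) + (((G+C)+F)+H)(29) = 55
Read each symbol's code off the tree from the root (left child = 0, right child = 1).

Codes:
  A: 0 (length 1)
  C: 1001 (length 4)
  H: 11 (length 2)
  F: 101 (length 3)
  G: 1000 (length 4)
Average code length: 98/55 = 1.7818 bits/symbol


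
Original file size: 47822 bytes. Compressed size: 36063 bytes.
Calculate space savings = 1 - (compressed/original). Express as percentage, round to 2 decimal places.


ratio = compressed/original = 36063/47822 = 0.754109
savings = 1 - ratio = 1 - 0.754109 = 0.245891
as a percentage: 0.245891 * 100 = 24.59%

Space savings = 1 - 36063/47822 = 24.59%


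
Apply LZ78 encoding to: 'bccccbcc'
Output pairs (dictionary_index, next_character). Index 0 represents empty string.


LZ78 encoding steps:
Dictionary: {0: ''}
Step 1: w='' (idx 0), next='b' -> output (0, 'b'), add 'b' as idx 1
Step 2: w='' (idx 0), next='c' -> output (0, 'c'), add 'c' as idx 2
Step 3: w='c' (idx 2), next='c' -> output (2, 'c'), add 'cc' as idx 3
Step 4: w='c' (idx 2), next='b' -> output (2, 'b'), add 'cb' as idx 4
Step 5: w='cc' (idx 3), end of input -> output (3, '')


Encoded: [(0, 'b'), (0, 'c'), (2, 'c'), (2, 'b'), (3, '')]


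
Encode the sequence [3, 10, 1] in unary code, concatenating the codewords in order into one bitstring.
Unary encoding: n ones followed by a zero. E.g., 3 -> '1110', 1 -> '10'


Encode each number as n ones followed by a terminating 0:
  3 -> 1110 (4 bits)
  10 -> 11111111110 (11 bits)
  1 -> 10 (2 bits)
Total length = 4 + 11 + 2 = 17 bits.

Unary([3, 10, 1]) = 11101111111111010 (17 bits)


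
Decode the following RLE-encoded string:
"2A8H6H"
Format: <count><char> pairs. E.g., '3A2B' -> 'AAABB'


Expanding each <count><char> pair:
  2A -> 'AA'
  8H -> 'HHHHHHHH'
  6H -> 'HHHHHH'

Decoded = AAHHHHHHHHHHHHHH


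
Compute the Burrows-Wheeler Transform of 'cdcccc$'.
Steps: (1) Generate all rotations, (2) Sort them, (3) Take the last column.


Rotations (sorted):
  0: $cdcccc -> last char: c
  1: c$cdccc -> last char: c
  2: cc$cdcc -> last char: c
  3: ccc$cdc -> last char: c
  4: cccc$cd -> last char: d
  5: cdcccc$ -> last char: $
  6: dcccc$c -> last char: c


BWT = ccccd$c


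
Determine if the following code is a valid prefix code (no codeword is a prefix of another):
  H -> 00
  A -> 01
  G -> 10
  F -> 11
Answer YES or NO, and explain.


Checking each pair (does one codeword prefix another?):
  H='00' vs A='01': no prefix
  H='00' vs G='10': no prefix
  H='00' vs F='11': no prefix
  A='01' vs H='00': no prefix
  A='01' vs G='10': no prefix
  A='01' vs F='11': no prefix
  G='10' vs H='00': no prefix
  G='10' vs A='01': no prefix
  G='10' vs F='11': no prefix
  F='11' vs H='00': no prefix
  F='11' vs A='01': no prefix
  F='11' vs G='10': no prefix
No violation found over all pairs.

YES -- this is a valid prefix code. No codeword is a prefix of any other codeword.


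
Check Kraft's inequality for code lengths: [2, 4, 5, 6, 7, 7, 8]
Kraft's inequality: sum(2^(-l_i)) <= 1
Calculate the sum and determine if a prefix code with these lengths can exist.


Sum = 2^(-2) + 2^(-4) + 2^(-5) + 2^(-6) + 2^(-7) + 2^(-7) + 2^(-8)
    = 0.25 + 0.0625 + 0.03125 + 0.015625 + 0.0078125 + 0.0078125 + 0.00390625
    = 97/256 = 0.37890625
Since 0.37890625 <= 1, Kraft's inequality IS satisfied.
A prefix code with these lengths CAN exist.

Kraft sum = 0.37890625. Satisfied.


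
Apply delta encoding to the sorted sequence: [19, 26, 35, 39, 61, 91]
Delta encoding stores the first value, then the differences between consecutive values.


First value: 19
Deltas:
  26 - 19 = 7
  35 - 26 = 9
  39 - 35 = 4
  61 - 39 = 22
  91 - 61 = 30


Delta encoded: [19, 7, 9, 4, 22, 30]


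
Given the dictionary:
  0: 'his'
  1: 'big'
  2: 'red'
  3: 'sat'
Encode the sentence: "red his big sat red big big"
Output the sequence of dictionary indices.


Look up each word in the dictionary:
  'red' -> 2
  'his' -> 0
  'big' -> 1
  'sat' -> 3
  'red' -> 2
  'big' -> 1
  'big' -> 1

Encoded: [2, 0, 1, 3, 2, 1, 1]


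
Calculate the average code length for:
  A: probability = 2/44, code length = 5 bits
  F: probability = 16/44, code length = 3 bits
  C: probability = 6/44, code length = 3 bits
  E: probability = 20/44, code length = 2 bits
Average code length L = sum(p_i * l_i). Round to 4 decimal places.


Weighted contributions p_i * l_i:
  A: (2/44) * 5 = 10/44
  F: (16/44) * 3 = 48/44
  C: (6/44) * 3 = 18/44
  E: (20/44) * 2 = 40/44
Sum = (10 + 48 + 18 + 40)/44 = 116/44

L = 116/44 = 2.6364 bits/symbol


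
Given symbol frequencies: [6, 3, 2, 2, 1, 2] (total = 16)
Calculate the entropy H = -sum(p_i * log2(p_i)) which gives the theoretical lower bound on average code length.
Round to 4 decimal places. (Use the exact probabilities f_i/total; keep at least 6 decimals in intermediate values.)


Per-symbol terms -p_i * log2(p_i) with p_i = f_i/16:
  p = 6/16 = 0.375000: log2(p) = -1.415037, -p*log2(p) = 0.530639
  p = 3/16 = 0.187500: log2(p) = -2.415037, -p*log2(p) = 0.452820
  p = 2/16 = 0.125000: log2(p) = -3.000000, -p*log2(p) = 0.375000
  p = 2/16 = 0.125000: log2(p) = -3.000000, -p*log2(p) = 0.375000
  p = 1/16 = 0.062500: log2(p) = -4.000000, -p*log2(p) = 0.250000
  p = 2/16 = 0.125000: log2(p) = -3.000000, -p*log2(p) = 0.375000
H = 0.530639 + 0.452820 + 0.375000 + 0.375000 + 0.250000 + 0.375000 = 2.358459

H = 2.3585 bits/symbol


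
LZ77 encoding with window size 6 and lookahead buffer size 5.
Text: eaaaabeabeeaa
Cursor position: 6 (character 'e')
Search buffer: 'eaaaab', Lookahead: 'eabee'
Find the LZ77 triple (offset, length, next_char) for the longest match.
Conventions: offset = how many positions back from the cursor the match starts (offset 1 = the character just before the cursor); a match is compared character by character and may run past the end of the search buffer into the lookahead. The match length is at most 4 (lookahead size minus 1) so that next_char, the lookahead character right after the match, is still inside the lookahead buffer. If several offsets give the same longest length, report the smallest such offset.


Try each offset into the search buffer:
  offset=1 (pos 5, char 'b'): match length 0
  offset=2 (pos 4, char 'a'): match length 0
  offset=3 (pos 3, char 'a'): match length 0
  offset=4 (pos 2, char 'a'): match length 0
  offset=5 (pos 1, char 'a'): match length 0
  offset=6 (pos 0, char 'e'): match length 2
Longest match has length 2 at offset 6.
next_char = character at position 6 + 2 = 8 -> 'b'

Best match: offset=6, length=2 (matching 'ea' starting at position 0)
LZ77 triple: (6, 2, 'b')


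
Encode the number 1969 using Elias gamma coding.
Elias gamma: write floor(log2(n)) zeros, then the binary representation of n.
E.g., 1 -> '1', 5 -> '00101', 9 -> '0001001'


num_bits = floor(log2(1969)) + 1 = 11
leading_zeros = num_bits - 1 = 10
binary(1969) = 11110110001

Elias gamma(1969) = '0000000000' + '11110110001' = 000000000011110110001 (21 bits)


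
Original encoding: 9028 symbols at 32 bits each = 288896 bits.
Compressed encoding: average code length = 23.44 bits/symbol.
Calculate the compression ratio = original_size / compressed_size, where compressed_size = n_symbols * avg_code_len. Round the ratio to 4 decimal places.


original_size = n_symbols * orig_bits = 9028 * 32 = 288896 bits
compressed_size = n_symbols * avg_code_len = 9028 * 23.44 = 211616.32 bits
ratio = original_size / compressed_size = 288896 / 211616.32 = 1.3652

Compression ratio = 1.3652


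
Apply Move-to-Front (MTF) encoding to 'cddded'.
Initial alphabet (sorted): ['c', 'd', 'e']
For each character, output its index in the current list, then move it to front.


MTF encoding:
'c': index 0 in ['c', 'd', 'e'] -> ['c', 'd', 'e']
'd': index 1 in ['c', 'd', 'e'] -> ['d', 'c', 'e']
'd': index 0 in ['d', 'c', 'e'] -> ['d', 'c', 'e']
'd': index 0 in ['d', 'c', 'e'] -> ['d', 'c', 'e']
'e': index 2 in ['d', 'c', 'e'] -> ['e', 'd', 'c']
'd': index 1 in ['e', 'd', 'c'] -> ['d', 'e', 'c']


Output: [0, 1, 0, 0, 2, 1]


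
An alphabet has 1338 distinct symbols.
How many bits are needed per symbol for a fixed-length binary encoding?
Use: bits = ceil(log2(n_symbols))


log2(1338) = 10.3859
Bracket: 2^10 = 1024 < 1338 <= 2^11 = 2048
So ceil(log2(1338)) = 11

bits = ceil(log2(1338)) = ceil(10.3859) = 11 bits


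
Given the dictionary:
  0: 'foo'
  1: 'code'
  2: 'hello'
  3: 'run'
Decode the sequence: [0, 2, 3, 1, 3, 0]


Look up each index in the dictionary:
  0 -> 'foo'
  2 -> 'hello'
  3 -> 'run'
  1 -> 'code'
  3 -> 'run'
  0 -> 'foo'

Decoded: "foo hello run code run foo"


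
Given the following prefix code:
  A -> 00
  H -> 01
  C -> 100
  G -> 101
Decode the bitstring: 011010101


Decoding step by step:
Bits 01 -> H
Bits 101 -> G
Bits 01 -> H
Bits 01 -> H


Decoded message: HGHH


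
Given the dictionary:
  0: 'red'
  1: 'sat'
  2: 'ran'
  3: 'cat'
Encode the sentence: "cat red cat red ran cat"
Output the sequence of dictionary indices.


Look up each word in the dictionary:
  'cat' -> 3
  'red' -> 0
  'cat' -> 3
  'red' -> 0
  'ran' -> 2
  'cat' -> 3

Encoded: [3, 0, 3, 0, 2, 3]


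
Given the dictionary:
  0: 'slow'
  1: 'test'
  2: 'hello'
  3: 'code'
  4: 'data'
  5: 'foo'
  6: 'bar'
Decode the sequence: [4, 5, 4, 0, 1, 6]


Look up each index in the dictionary:
  4 -> 'data'
  5 -> 'foo'
  4 -> 'data'
  0 -> 'slow'
  1 -> 'test'
  6 -> 'bar'

Decoded: "data foo data slow test bar"


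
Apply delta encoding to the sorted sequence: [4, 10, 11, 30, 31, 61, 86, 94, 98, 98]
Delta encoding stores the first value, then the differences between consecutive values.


First value: 4
Deltas:
  10 - 4 = 6
  11 - 10 = 1
  30 - 11 = 19
  31 - 30 = 1
  61 - 31 = 30
  86 - 61 = 25
  94 - 86 = 8
  98 - 94 = 4
  98 - 98 = 0


Delta encoded: [4, 6, 1, 19, 1, 30, 25, 8, 4, 0]
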